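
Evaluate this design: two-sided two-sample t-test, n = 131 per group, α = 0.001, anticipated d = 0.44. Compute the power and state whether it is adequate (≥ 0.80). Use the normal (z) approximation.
Power ≈ 0.61; the study is underpowered (power < 0.80)

Power calculation (two-sample t-test, normal approximation):
z_β = d · √(n/2) - z_{α/2}
z_β = 0.44 · √(131/2) - 3.291
z_β = 0.44 · 8.093 - 3.291
z_β = 0.270

Power = Φ(z_β) = Φ(0.270) ≈ 0.607

Effect size d = 0.44 is small by Cohen's convention (0.2/0.5/0.8).

Threshold: power ≥ 0.80 is conventionally adequate.
Power ≈ 0.61 → the study is underpowered (power < 0.80).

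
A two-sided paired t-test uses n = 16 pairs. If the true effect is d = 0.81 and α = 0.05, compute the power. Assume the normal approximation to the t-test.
Power ≈ 0.90

Power calculation (paired t-test, normal approximation):
z_β = d · √n - z_{α/2}
z_β = 0.81 · √16 - 1.960
z_β = 0.81 · 4.000 - 1.960
z_β = 1.280

Power = Φ(z_β) = Φ(1.280) ≈ 0.900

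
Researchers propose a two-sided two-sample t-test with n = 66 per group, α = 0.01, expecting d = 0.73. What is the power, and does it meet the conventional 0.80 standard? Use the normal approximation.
Power ≈ 0.95; the study is adequately powered (power ≥ 0.80)

Power calculation (two-sample t-test, normal approximation):
z_β = d · √(n/2) - z_{α/2}
z_β = 0.73 · √(66/2) - 2.576
z_β = 0.73 · 5.745 - 2.576
z_β = 1.618

Power = Φ(z_β) = Φ(1.618) ≈ 0.947

Effect size d = 0.73 is medium by Cohen's convention (0.2/0.5/0.8).

Threshold: power ≥ 0.80 is conventionally adequate.
Power ≈ 0.95 → the study is adequately powered (power ≥ 0.80).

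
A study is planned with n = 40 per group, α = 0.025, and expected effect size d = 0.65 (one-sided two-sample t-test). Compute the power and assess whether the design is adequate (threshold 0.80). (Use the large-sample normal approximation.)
Power ≈ 0.83; the study is adequately powered (power ≥ 0.80)

Power calculation (two-sample t-test, normal approximation):
z_β = d · √(n/2) - z_α
z_β = 0.65 · √(40/2) - 1.960
z_β = 0.65 · 4.472 - 1.960
z_β = 0.947

Power = Φ(z_β) = Φ(0.947) ≈ 0.828

Effect size d = 0.65 is medium by Cohen's convention (0.2/0.5/0.8).

Threshold: power ≥ 0.80 is conventionally adequate.
Power ≈ 0.83 → the study is adequately powered (power ≥ 0.80).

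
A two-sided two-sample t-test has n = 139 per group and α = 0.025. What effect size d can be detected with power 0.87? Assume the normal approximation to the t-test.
d ≈ 0.40

Minimum detectable effect (two-sample t-test, normal approximation):
d = (z_{α/2} + z_β) / √(n/2)
d = (2.241 + 1.126) / √(139/2)
d = 3.368 / 8.337
d ≈ 0.40

By Cohen's convention (0.2 small / 0.5 medium / 0.8 large): small effect.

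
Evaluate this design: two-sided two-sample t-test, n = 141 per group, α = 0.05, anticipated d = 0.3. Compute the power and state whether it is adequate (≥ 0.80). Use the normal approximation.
Power ≈ 0.71; the study is underpowered (power < 0.80)

Power calculation (two-sample t-test, normal approximation):
z_β = d · √(n/2) - z_{α/2}
z_β = 0.3 · √(141/2) - 1.960
z_β = 0.3 · 8.396 - 1.960
z_β = 0.559

Power = Φ(z_β) = Φ(0.559) ≈ 0.712

Effect size d = 0.3 is small by Cohen's convention (0.2/0.5/0.8).

Threshold: power ≥ 0.80 is conventionally adequate.
Power ≈ 0.71 → the study is underpowered (power < 0.80).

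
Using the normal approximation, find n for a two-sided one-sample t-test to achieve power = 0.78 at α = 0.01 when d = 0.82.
n = 17

Sample size formula (one-sample t-test, normal approximation):
n = ((z_{α/2} + z_β) / d)²

z_{α/2} = 2.576 (for α = 0.01, two-sided)
z_β = 0.772 (for power = 0.78)
d = 0.82

n = ((2.576 + 0.772) / 0.82)²
n = (4.083)²
n ≈ 16.67
Round up to the next whole number: n = 17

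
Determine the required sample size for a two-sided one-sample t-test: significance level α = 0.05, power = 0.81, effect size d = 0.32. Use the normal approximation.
n = 79

Sample size formula (one-sample t-test, normal approximation):
n = ((z_{α/2} + z_β) / d)²

z_{α/2} = 1.960 (for α = 0.05, two-sided)
z_β = 0.878 (for power = 0.81)
d = 0.32

n = ((1.960 + 0.878) / 0.32)²
n = (8.869)²
n ≈ 78.66
Round up to the next whole number: n = 79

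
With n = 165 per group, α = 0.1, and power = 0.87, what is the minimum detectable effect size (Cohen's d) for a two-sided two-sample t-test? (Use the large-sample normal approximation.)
d ≈ 0.31

Minimum detectable effect (two-sample t-test, normal approximation):
d = (z_{α/2} + z_β) / √(n/2)
d = (1.645 + 1.126) / √(165/2)
d = 2.771 / 9.083
d ≈ 0.31

By Cohen's convention (0.2 small / 0.5 medium / 0.8 large): small effect.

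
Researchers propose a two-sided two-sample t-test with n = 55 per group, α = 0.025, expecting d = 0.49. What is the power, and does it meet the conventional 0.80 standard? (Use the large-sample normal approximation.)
Power ≈ 0.63; the study is underpowered (power < 0.80)

Power calculation (two-sample t-test, normal approximation):
z_β = d · √(n/2) - z_{α/2}
z_β = 0.49 · √(55/2) - 2.241
z_β = 0.49 · 5.244 - 2.241
z_β = 0.328

Power = Φ(z_β) = Φ(0.328) ≈ 0.629

Effect size d = 0.49 is small by Cohen's convention (0.2/0.5/0.8).

Threshold: power ≥ 0.80 is conventionally adequate.
Power ≈ 0.63 → the study is underpowered (power < 0.80).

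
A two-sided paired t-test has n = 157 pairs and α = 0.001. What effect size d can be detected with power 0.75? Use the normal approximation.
d ≈ 0.32

Minimum detectable effect (paired t-test, normal approximation):
d = (z_{α/2} + z_β) / √n
d = (3.291 + 0.674) / √157
d = 3.965 / 12.530
d ≈ 0.32

By Cohen's convention (0.2 small / 0.5 medium / 0.8 large): small effect.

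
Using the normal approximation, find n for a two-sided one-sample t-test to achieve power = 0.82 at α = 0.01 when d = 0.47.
n = 56

Sample size formula (one-sample t-test, normal approximation):
n = ((z_{α/2} + z_β) / d)²

z_{α/2} = 2.576 (for α = 0.01, two-sided)
z_β = 0.915 (for power = 0.82)
d = 0.47

n = ((2.576 + 0.915) / 0.47)²
n = (7.428)²
n ≈ 55.18
Round up to the next whole number: n = 56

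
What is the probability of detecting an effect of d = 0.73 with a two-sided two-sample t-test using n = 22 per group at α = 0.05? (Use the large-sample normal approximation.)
Power ≈ 0.68

Power calculation (two-sample t-test, normal approximation):
z_β = d · √(n/2) - z_{α/2}
z_β = 0.73 · √(22/2) - 1.960
z_β = 0.73 · 3.317 - 1.960
z_β = 0.461

Power = Φ(z_β) = Φ(0.461) ≈ 0.678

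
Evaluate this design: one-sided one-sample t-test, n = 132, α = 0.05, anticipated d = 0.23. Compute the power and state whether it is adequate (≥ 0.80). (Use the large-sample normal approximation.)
Power ≈ 0.84; the study is adequately powered (power ≥ 0.80)

Power calculation (one-sample t-test, normal approximation):
z_β = d · √n - z_α
z_β = 0.23 · √132 - 1.645
z_β = 0.23 · 11.489 - 1.645
z_β = 0.998

Power = Φ(z_β) = Φ(0.998) ≈ 0.841

Effect size d = 0.23 is small by Cohen's convention (0.2/0.5/0.8).

Threshold: power ≥ 0.80 is conventionally adequate.
Power ≈ 0.84 → the study is adequately powered (power ≥ 0.80).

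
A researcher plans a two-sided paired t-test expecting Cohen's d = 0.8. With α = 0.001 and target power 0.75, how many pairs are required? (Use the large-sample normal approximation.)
n = 25 pairs

Sample size formula (paired t-test, normal approximation):
n = ((z_{α/2} + z_β) / d)²

z_{α/2} = 3.291 (for α = 0.001, two-sided)
z_β = 0.674 (for power = 0.75)
d = 0.8

n = ((3.291 + 0.674) / 0.8)²
n = (4.956)²
n ≈ 24.56
Round up to the next whole number: n = 25 pairs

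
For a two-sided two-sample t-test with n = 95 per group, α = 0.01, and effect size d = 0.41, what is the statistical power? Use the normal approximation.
Power ≈ 0.60

Power calculation (two-sample t-test, normal approximation):
z_β = d · √(n/2) - z_{α/2}
z_β = 0.41 · √(95/2) - 2.576
z_β = 0.41 · 6.892 - 2.576
z_β = 0.250

Power = Φ(z_β) = Φ(0.250) ≈ 0.599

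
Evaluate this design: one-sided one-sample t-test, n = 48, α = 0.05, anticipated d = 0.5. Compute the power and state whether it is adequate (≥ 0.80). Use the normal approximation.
Power ≈ 0.97; the study is adequately powered (power ≥ 0.80)

Power calculation (one-sample t-test, normal approximation):
z_β = d · √n - z_α
z_β = 0.5 · √48 - 1.645
z_β = 0.5 · 6.928 - 1.645
z_β = 1.819

Power = Φ(z_β) = Φ(1.819) ≈ 0.966

Effect size d = 0.5 is medium by Cohen's convention (0.2/0.5/0.8).

Threshold: power ≥ 0.80 is conventionally adequate.
Power ≈ 0.97 → the study is adequately powered (power ≥ 0.80).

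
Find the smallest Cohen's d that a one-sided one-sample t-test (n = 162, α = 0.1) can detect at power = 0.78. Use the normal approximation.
d ≈ 0.16

Minimum detectable effect (one-sample t-test, normal approximation):
d = (z_α + z_β) / √n
d = (1.282 + 0.772) / √162
d = 2.054 / 12.728
d ≈ 0.16

By Cohen's convention (0.2 small / 0.5 medium / 0.8 large): very small effect.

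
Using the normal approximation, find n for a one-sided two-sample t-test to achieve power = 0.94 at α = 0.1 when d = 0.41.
n = 96 per group

Sample size formula (two-sample t-test, normal approximation):
n = 2 · ((z_α + z_β) / d)²

z_α = 1.282 (for α = 0.1, one-sided)
z_β = 1.555 (for power = 0.94)
d = 0.41

n = 2 · ((1.282 + 1.555) / 0.41)²
n = 2 · (6.920)²
n ≈ 95.77
Round up to the next whole number: n = 96 per group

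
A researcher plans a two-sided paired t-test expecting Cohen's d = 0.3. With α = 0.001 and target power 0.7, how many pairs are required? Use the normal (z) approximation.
n = 162 pairs

Sample size formula (paired t-test, normal approximation):
n = ((z_{α/2} + z_β) / d)²

z_{α/2} = 3.291 (for α = 0.001, two-sided)
z_β = 0.524 (for power = 0.7)
d = 0.3

n = ((3.291 + 0.524) / 0.3)²
n = (12.717)²
n ≈ 161.72
Round up to the next whole number: n = 162 pairs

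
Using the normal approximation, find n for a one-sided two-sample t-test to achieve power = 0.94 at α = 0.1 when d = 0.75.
n = 29 per group

Sample size formula (two-sample t-test, normal approximation):
n = 2 · ((z_α + z_β) / d)²

z_α = 1.282 (for α = 0.1, one-sided)
z_β = 1.555 (for power = 0.94)
d = 0.75

n = 2 · ((1.282 + 1.555) / 0.75)²
n = 2 · (3.783)²
n ≈ 28.62
Round up to the next whole number: n = 29 per group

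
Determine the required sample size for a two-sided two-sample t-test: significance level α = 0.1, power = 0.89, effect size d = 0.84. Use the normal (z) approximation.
n = 24 per group

Sample size formula (two-sample t-test, normal approximation):
n = 2 · ((z_{α/2} + z_β) / d)²

z_{α/2} = 1.645 (for α = 0.1, two-sided)
z_β = 1.227 (for power = 0.89)
d = 0.84

n = 2 · ((1.645 + 1.227) / 0.84)²
n = 2 · (3.419)²
n ≈ 23.38
Round up to the next whole number: n = 24 per group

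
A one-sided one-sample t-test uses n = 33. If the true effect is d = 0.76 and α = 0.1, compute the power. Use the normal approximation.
Power ≈ 1.00

Power calculation (one-sample t-test, normal approximation):
z_β = d · √n - z_α
z_β = 0.76 · √33 - 1.282
z_β = 0.76 · 5.745 - 1.282
z_β = 3.084

Power = Φ(z_β) = Φ(3.084) ≈ 0.999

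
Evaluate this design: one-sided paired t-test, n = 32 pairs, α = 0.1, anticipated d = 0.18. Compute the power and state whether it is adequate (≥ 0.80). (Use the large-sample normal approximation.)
Power ≈ 0.40; the study is underpowered (power < 0.80)

Power calculation (paired t-test, normal approximation):
z_β = d · √n - z_α
z_β = 0.18 · √32 - 1.282
z_β = 0.18 · 5.657 - 1.282
z_β = -0.263

Power = Φ(z_β) = Φ(-0.263) ≈ 0.396

Effect size d = 0.18 is very small by Cohen's convention (0.2/0.5/0.8).

Threshold: power ≥ 0.80 is conventionally adequate.
Power ≈ 0.40 → the study is underpowered (power < 0.80).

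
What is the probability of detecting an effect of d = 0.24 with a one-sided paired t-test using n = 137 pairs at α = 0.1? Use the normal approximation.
Power ≈ 0.94

Power calculation (paired t-test, normal approximation):
z_β = d · √n - z_α
z_β = 0.24 · √137 - 1.282
z_β = 0.24 · 11.705 - 1.282
z_β = 1.528

Power = Φ(z_β) = Φ(1.528) ≈ 0.937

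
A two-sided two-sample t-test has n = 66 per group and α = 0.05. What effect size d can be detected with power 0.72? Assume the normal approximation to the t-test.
d ≈ 0.44

Minimum detectable effect (two-sample t-test, normal approximation):
d = (z_{α/2} + z_β) / √(n/2)
d = (1.960 + 0.583) / √(66/2)
d = 2.543 / 5.745
d ≈ 0.44

By Cohen's convention (0.2 small / 0.5 medium / 0.8 large): small effect.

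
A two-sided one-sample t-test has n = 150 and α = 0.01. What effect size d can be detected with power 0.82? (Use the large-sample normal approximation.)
d ≈ 0.29

Minimum detectable effect (one-sample t-test, normal approximation):
d = (z_{α/2} + z_β) / √n
d = (2.576 + 0.915) / √150
d = 3.491 / 12.247
d ≈ 0.29

By Cohen's convention (0.2 small / 0.5 medium / 0.8 large): small effect.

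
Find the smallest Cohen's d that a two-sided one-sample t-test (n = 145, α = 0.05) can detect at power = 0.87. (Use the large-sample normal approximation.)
d ≈ 0.26

Minimum detectable effect (one-sample t-test, normal approximation):
d = (z_{α/2} + z_β) / √n
d = (1.960 + 1.126) / √145
d = 3.086 / 12.042
d ≈ 0.26

By Cohen's convention (0.2 small / 0.5 medium / 0.8 large): small effect.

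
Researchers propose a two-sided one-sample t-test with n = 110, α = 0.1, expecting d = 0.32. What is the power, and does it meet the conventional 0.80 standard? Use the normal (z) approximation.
Power ≈ 0.96; the study is adequately powered (power ≥ 0.80)

Power calculation (one-sample t-test, normal approximation):
z_β = d · √n - z_{α/2}
z_β = 0.32 · √110 - 1.645
z_β = 0.32 · 10.488 - 1.645
z_β = 1.711

Power = Φ(z_β) = Φ(1.711) ≈ 0.956

Effect size d = 0.32 is small by Cohen's convention (0.2/0.5/0.8).

Threshold: power ≥ 0.80 is conventionally adequate.
Power ≈ 0.96 → the study is adequately powered (power ≥ 0.80).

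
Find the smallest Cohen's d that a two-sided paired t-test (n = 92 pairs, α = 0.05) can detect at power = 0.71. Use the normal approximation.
d ≈ 0.26

Minimum detectable effect (paired t-test, normal approximation):
d = (z_{α/2} + z_β) / √n
d = (1.960 + 0.553) / √92
d = 2.513 / 9.592
d ≈ 0.26

By Cohen's convention (0.2 small / 0.5 medium / 0.8 large): small effect.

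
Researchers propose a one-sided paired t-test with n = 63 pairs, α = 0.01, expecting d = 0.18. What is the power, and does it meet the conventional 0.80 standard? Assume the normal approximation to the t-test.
Power ≈ 0.18; the study is underpowered (power < 0.80)

Power calculation (paired t-test, normal approximation):
z_β = d · √n - z_α
z_β = 0.18 · √63 - 2.326
z_β = 0.18 · 7.937 - 2.326
z_β = -0.898

Power = Φ(z_β) = Φ(-0.898) ≈ 0.185

Effect size d = 0.18 is very small by Cohen's convention (0.2/0.5/0.8).

Threshold: power ≥ 0.80 is conventionally adequate.
Power ≈ 0.18 → the study is underpowered (power < 0.80).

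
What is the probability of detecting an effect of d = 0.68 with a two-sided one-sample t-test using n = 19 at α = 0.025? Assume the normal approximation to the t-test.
Power ≈ 0.77

Power calculation (one-sample t-test, normal approximation):
z_β = d · √n - z_{α/2}
z_β = 0.68 · √19 - 2.241
z_β = 0.68 · 4.359 - 2.241
z_β = 0.723

Power = Φ(z_β) = Φ(0.723) ≈ 0.765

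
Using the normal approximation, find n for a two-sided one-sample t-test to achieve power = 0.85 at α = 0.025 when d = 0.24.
n = 187

Sample size formula (one-sample t-test, normal approximation):
n = ((z_{α/2} + z_β) / d)²

z_{α/2} = 2.241 (for α = 0.025, two-sided)
z_β = 1.036 (for power = 0.85)
d = 0.24

n = ((2.241 + 1.036) / 0.24)²
n = (13.654)²
n ≈ 186.43
Round up to the next whole number: n = 187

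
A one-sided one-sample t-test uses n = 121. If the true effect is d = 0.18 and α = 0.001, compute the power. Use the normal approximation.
Power ≈ 0.13

Power calculation (one-sample t-test, normal approximation):
z_β = d · √n - z_α
z_β = 0.18 · √121 - 3.090
z_β = 0.18 · 11.000 - 3.090
z_β = -1.110

Power = Φ(z_β) = Φ(-1.110) ≈ 0.133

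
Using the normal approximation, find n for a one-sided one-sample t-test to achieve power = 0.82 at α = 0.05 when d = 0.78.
n = 11

Sample size formula (one-sample t-test, normal approximation):
n = ((z_α + z_β) / d)²

z_α = 1.645 (for α = 0.05, one-sided)
z_β = 0.915 (for power = 0.82)
d = 0.78

n = ((1.645 + 0.915) / 0.78)²
n = (3.282)²
n ≈ 10.77
Round up to the next whole number: n = 11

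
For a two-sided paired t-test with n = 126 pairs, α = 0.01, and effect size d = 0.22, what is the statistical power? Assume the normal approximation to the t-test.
Power ≈ 0.46

Power calculation (paired t-test, normal approximation):
z_β = d · √n - z_{α/2}
z_β = 0.22 · √126 - 2.576
z_β = 0.22 · 11.225 - 2.576
z_β = -0.106

Power = Φ(z_β) = Φ(-0.106) ≈ 0.458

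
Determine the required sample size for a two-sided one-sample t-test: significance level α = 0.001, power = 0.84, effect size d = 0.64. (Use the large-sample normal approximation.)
n = 45

Sample size formula (one-sample t-test, normal approximation):
n = ((z_{α/2} + z_β) / d)²

z_{α/2} = 3.291 (for α = 0.001, two-sided)
z_β = 0.994 (for power = 0.84)
d = 0.64

n = ((3.291 + 0.994) / 0.64)²
n = (6.695)²
n ≈ 44.82
Round up to the next whole number: n = 45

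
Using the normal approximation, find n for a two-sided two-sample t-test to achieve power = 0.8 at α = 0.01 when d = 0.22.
n = 483 per group

Sample size formula (two-sample t-test, normal approximation):
n = 2 · ((z_{α/2} + z_β) / d)²

z_{α/2} = 2.576 (for α = 0.01, two-sided)
z_β = 0.842 (for power = 0.8)
d = 0.22

n = 2 · ((2.576 + 0.842) / 0.22)²
n = 2 · (15.536)²
n ≈ 482.73
Round up to the next whole number: n = 483 per group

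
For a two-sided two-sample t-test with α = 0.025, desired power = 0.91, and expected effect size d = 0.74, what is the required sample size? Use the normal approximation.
n = 47 per group

Sample size formula (two-sample t-test, normal approximation):
n = 2 · ((z_{α/2} + z_β) / d)²

z_{α/2} = 2.241 (for α = 0.025, two-sided)
z_β = 1.341 (for power = 0.91)
d = 0.74

n = 2 · ((2.241 + 1.341) / 0.74)²
n = 2 · (4.841)²
n ≈ 46.87
Round up to the next whole number: n = 47 per group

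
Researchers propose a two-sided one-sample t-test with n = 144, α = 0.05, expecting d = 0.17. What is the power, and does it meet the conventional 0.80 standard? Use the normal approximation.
Power ≈ 0.53; the study is underpowered (power < 0.80)

Power calculation (one-sample t-test, normal approximation):
z_β = d · √n - z_{α/2}
z_β = 0.17 · √144 - 1.960
z_β = 0.17 · 12.000 - 1.960
z_β = 0.080

Power = Φ(z_β) = Φ(0.080) ≈ 0.532

Effect size d = 0.17 is very small by Cohen's convention (0.2/0.5/0.8).

Threshold: power ≥ 0.80 is conventionally adequate.
Power ≈ 0.53 → the study is underpowered (power < 0.80).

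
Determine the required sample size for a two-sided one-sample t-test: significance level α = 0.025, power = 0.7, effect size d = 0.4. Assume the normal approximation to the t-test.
n = 48

Sample size formula (one-sample t-test, normal approximation):
n = ((z_{α/2} + z_β) / d)²

z_{α/2} = 2.241 (for α = 0.025, two-sided)
z_β = 0.524 (for power = 0.7)
d = 0.4

n = ((2.241 + 0.524) / 0.4)²
n = (6.913)²
n ≈ 47.79
Round up to the next whole number: n = 48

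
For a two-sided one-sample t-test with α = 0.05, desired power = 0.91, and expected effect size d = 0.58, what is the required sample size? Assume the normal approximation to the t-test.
n = 33

Sample size formula (one-sample t-test, normal approximation):
n = ((z_{α/2} + z_β) / d)²

z_{α/2} = 1.960 (for α = 0.05, two-sided)
z_β = 1.341 (for power = 0.91)
d = 0.58

n = ((1.960 + 1.341) / 0.58)²
n = (5.691)²
n ≈ 32.39
Round up to the next whole number: n = 33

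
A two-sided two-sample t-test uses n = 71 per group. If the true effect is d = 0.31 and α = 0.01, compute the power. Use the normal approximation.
Power ≈ 0.23

Power calculation (two-sample t-test, normal approximation):
z_β = d · √(n/2) - z_{α/2}
z_β = 0.31 · √(71/2) - 2.576
z_β = 0.31 · 5.958 - 2.576
z_β = -0.729

Power = Φ(z_β) = Φ(-0.729) ≈ 0.233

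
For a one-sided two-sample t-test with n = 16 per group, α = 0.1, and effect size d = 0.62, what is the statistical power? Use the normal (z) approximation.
Power ≈ 0.68

Power calculation (two-sample t-test, normal approximation):
z_β = d · √(n/2) - z_α
z_β = 0.62 · √(16/2) - 1.282
z_β = 0.62 · 2.828 - 1.282
z_β = 0.472

Power = Φ(z_β) = Φ(0.472) ≈ 0.682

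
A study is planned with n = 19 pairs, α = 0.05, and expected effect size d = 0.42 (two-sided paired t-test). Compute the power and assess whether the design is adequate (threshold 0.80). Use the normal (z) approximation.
Power ≈ 0.45; the study is underpowered (power < 0.80)

Power calculation (paired t-test, normal approximation):
z_β = d · √n - z_{α/2}
z_β = 0.42 · √19 - 1.960
z_β = 0.42 · 4.359 - 1.960
z_β = -0.129

Power = Φ(z_β) = Φ(-0.129) ≈ 0.449

Effect size d = 0.42 is small by Cohen's convention (0.2/0.5/0.8).

Threshold: power ≥ 0.80 is conventionally adequate.
Power ≈ 0.45 → the study is underpowered (power < 0.80).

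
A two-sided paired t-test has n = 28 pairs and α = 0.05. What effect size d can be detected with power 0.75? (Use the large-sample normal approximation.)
d ≈ 0.50

Minimum detectable effect (paired t-test, normal approximation):
d = (z_{α/2} + z_β) / √n
d = (1.960 + 0.674) / √28
d = 2.634 / 5.292
d ≈ 0.50

By Cohen's convention (0.2 small / 0.5 medium / 0.8 large): medium effect.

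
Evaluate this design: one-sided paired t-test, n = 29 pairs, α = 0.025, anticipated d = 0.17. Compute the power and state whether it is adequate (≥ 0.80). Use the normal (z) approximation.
Power ≈ 0.15; the study is underpowered (power < 0.80)

Power calculation (paired t-test, normal approximation):
z_β = d · √n - z_α
z_β = 0.17 · √29 - 1.960
z_β = 0.17 · 5.385 - 1.960
z_β = -1.044

Power = Φ(z_β) = Φ(-1.044) ≈ 0.148

Effect size d = 0.17 is very small by Cohen's convention (0.2/0.5/0.8).

Threshold: power ≥ 0.80 is conventionally adequate.
Power ≈ 0.15 → the study is underpowered (power < 0.80).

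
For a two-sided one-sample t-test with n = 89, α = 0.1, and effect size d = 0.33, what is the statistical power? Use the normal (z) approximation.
Power ≈ 0.93

Power calculation (one-sample t-test, normal approximation):
z_β = d · √n - z_{α/2}
z_β = 0.33 · √89 - 1.645
z_β = 0.33 · 9.434 - 1.645
z_β = 1.468

Power = Φ(z_β) = Φ(1.468) ≈ 0.929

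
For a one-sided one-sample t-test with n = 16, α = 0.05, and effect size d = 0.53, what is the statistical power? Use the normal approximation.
Power ≈ 0.68

Power calculation (one-sample t-test, normal approximation):
z_β = d · √n - z_α
z_β = 0.53 · √16 - 1.645
z_β = 0.53 · 4.000 - 1.645
z_β = 0.475

Power = Φ(z_β) = Φ(0.475) ≈ 0.683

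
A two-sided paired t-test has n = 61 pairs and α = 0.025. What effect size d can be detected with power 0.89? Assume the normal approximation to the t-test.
d ≈ 0.44

Minimum detectable effect (paired t-test, normal approximation):
d = (z_{α/2} + z_β) / √n
d = (2.241 + 1.227) / √61
d = 3.468 / 7.810
d ≈ 0.44

By Cohen's convention (0.2 small / 0.5 medium / 0.8 large): small effect.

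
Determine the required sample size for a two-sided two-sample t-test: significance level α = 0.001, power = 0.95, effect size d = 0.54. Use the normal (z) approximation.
n = 168 per group

Sample size formula (two-sample t-test, normal approximation):
n = 2 · ((z_{α/2} + z_β) / d)²

z_{α/2} = 3.291 (for α = 0.001, two-sided)
z_β = 1.645 (for power = 0.95)
d = 0.54

n = 2 · ((3.291 + 1.645) / 0.54)²
n = 2 · (9.141)²
n ≈ 167.12
Round up to the next whole number: n = 168 per group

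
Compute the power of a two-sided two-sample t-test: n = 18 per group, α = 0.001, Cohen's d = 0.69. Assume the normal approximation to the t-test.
Power ≈ 0.11

Power calculation (two-sample t-test, normal approximation):
z_β = d · √(n/2) - z_{α/2}
z_β = 0.69 · √(18/2) - 3.291
z_β = 0.69 · 3.000 - 3.291
z_β = -1.221

Power = Φ(z_β) = Φ(-1.221) ≈ 0.111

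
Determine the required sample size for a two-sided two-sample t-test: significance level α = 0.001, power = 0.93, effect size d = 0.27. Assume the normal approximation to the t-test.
n = 624 per group

Sample size formula (two-sample t-test, normal approximation):
n = 2 · ((z_{α/2} + z_β) / d)²

z_{α/2} = 3.291 (for α = 0.001, two-sided)
z_β = 1.476 (for power = 0.93)
d = 0.27

n = 2 · ((3.291 + 1.476) / 0.27)²
n = 2 · (17.656)²
n ≈ 623.47
Round up to the next whole number: n = 624 per group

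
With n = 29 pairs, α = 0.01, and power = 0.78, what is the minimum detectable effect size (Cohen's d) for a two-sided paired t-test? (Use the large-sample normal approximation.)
d ≈ 0.62

Minimum detectable effect (paired t-test, normal approximation):
d = (z_{α/2} + z_β) / √n
d = (2.576 + 0.772) / √29
d = 3.348 / 5.385
d ≈ 0.62

By Cohen's convention (0.2 small / 0.5 medium / 0.8 large): medium effect.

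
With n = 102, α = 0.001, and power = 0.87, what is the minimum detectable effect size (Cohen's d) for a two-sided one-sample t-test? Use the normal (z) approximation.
d ≈ 0.44

Minimum detectable effect (one-sample t-test, normal approximation):
d = (z_{α/2} + z_β) / √n
d = (3.291 + 1.126) / √102
d = 4.417 / 10.100
d ≈ 0.44

By Cohen's convention (0.2 small / 0.5 medium / 0.8 large): small effect.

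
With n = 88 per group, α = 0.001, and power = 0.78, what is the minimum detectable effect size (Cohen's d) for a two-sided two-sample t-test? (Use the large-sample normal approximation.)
d ≈ 0.61

Minimum detectable effect (two-sample t-test, normal approximation):
d = (z_{α/2} + z_β) / √(n/2)
d = (3.291 + 0.772) / √(88/2)
d = 4.063 / 6.633
d ≈ 0.61

By Cohen's convention (0.2 small / 0.5 medium / 0.8 large): medium effect.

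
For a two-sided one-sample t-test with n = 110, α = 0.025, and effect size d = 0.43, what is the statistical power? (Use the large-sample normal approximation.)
Power ≈ 0.99

Power calculation (one-sample t-test, normal approximation):
z_β = d · √n - z_{α/2}
z_β = 0.43 · √110 - 2.241
z_β = 0.43 · 10.488 - 2.241
z_β = 2.268

Power = Φ(z_β) = Φ(2.268) ≈ 0.988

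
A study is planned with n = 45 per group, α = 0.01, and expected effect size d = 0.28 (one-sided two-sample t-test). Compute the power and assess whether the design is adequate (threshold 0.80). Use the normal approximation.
Power ≈ 0.16; the study is underpowered (power < 0.80)

Power calculation (two-sample t-test, normal approximation):
z_β = d · √(n/2) - z_α
z_β = 0.28 · √(45/2) - 2.326
z_β = 0.28 · 4.743 - 2.326
z_β = -0.998

Power = Φ(z_β) = Φ(-0.998) ≈ 0.159

Effect size d = 0.28 is small by Cohen's convention (0.2/0.5/0.8).

Threshold: power ≥ 0.80 is conventionally adequate.
Power ≈ 0.16 → the study is underpowered (power < 0.80).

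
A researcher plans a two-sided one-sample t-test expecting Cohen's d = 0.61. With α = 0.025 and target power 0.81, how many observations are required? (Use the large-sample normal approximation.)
n = 27

Sample size formula (one-sample t-test, normal approximation):
n = ((z_{α/2} + z_β) / d)²

z_{α/2} = 2.241 (for α = 0.025, two-sided)
z_β = 0.878 (for power = 0.81)
d = 0.61

n = ((2.241 + 0.878) / 0.61)²
n = (5.113)²
n ≈ 26.14
Round up to the next whole number: n = 27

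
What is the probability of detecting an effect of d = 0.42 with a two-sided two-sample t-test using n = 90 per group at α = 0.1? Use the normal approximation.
Power ≈ 0.88

Power calculation (two-sample t-test, normal approximation):
z_β = d · √(n/2) - z_{α/2}
z_β = 0.42 · √(90/2) - 1.645
z_β = 0.42 · 6.708 - 1.645
z_β = 1.173

Power = Φ(z_β) = Φ(1.173) ≈ 0.880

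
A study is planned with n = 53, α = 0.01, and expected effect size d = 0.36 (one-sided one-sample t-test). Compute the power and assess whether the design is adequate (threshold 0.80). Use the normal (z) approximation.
Power ≈ 0.62; the study is underpowered (power < 0.80)

Power calculation (one-sample t-test, normal approximation):
z_β = d · √n - z_α
z_β = 0.36 · √53 - 2.326
z_β = 0.36 · 7.280 - 2.326
z_β = 0.294

Power = Φ(z_β) = Φ(0.294) ≈ 0.616

Effect size d = 0.36 is small by Cohen's convention (0.2/0.5/0.8).

Threshold: power ≥ 0.80 is conventionally adequate.
Power ≈ 0.62 → the study is underpowered (power < 0.80).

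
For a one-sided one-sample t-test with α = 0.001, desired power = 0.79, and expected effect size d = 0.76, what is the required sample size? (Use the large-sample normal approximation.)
n = 27

Sample size formula (one-sample t-test, normal approximation):
n = ((z_α + z_β) / d)²

z_α = 3.090 (for α = 0.001, one-sided)
z_β = 0.806 (for power = 0.79)
d = 0.76

n = ((3.090 + 0.806) / 0.76)²
n = (5.126)²
n ≈ 26.28
Round up to the next whole number: n = 27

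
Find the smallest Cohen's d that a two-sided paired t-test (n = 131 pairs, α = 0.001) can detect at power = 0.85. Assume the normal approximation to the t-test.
d ≈ 0.38

Minimum detectable effect (paired t-test, normal approximation):
d = (z_{α/2} + z_β) / √n
d = (3.291 + 1.036) / √131
d = 4.327 / 11.446
d ≈ 0.38

By Cohen's convention (0.2 small / 0.5 medium / 0.8 large): small effect.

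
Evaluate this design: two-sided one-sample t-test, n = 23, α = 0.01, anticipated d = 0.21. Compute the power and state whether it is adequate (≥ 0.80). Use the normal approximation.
Power ≈ 0.06; the study is underpowered (power < 0.80)

Power calculation (one-sample t-test, normal approximation):
z_β = d · √n - z_{α/2}
z_β = 0.21 · √23 - 2.576
z_β = 0.21 · 4.796 - 2.576
z_β = -1.569

Power = Φ(z_β) = Φ(-1.569) ≈ 0.058

Effect size d = 0.21 is small by Cohen's convention (0.2/0.5/0.8).

Threshold: power ≥ 0.80 is conventionally adequate.
Power ≈ 0.06 → the study is underpowered (power < 0.80).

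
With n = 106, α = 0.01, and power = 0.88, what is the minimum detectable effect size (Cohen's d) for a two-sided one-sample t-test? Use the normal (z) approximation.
d ≈ 0.36

Minimum detectable effect (one-sample t-test, normal approximation):
d = (z_{α/2} + z_β) / √n
d = (2.576 + 1.175) / √106
d = 3.751 / 10.296
d ≈ 0.36

By Cohen's convention (0.2 small / 0.5 medium / 0.8 large): small effect.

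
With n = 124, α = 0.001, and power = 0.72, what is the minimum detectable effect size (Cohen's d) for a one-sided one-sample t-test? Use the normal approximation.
d ≈ 0.33

Minimum detectable effect (one-sample t-test, normal approximation):
d = (z_α + z_β) / √n
d = (3.090 + 0.583) / √124
d = 3.673 / 11.136
d ≈ 0.33

By Cohen's convention (0.2 small / 0.5 medium / 0.8 large): small effect.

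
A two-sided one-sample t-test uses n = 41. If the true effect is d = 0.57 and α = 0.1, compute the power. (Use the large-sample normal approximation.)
Power ≈ 0.98

Power calculation (one-sample t-test, normal approximation):
z_β = d · √n - z_{α/2}
z_β = 0.57 · √41 - 1.645
z_β = 0.57 · 6.403 - 1.645
z_β = 2.005

Power = Φ(z_β) = Φ(2.005) ≈ 0.978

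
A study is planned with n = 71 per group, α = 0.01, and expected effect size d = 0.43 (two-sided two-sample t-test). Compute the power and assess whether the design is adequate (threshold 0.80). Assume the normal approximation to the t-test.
Power ≈ 0.49; the study is underpowered (power < 0.80)

Power calculation (two-sample t-test, normal approximation):
z_β = d · √(n/2) - z_{α/2}
z_β = 0.43 · √(71/2) - 2.576
z_β = 0.43 · 5.958 - 2.576
z_β = -0.014

Power = Φ(z_β) = Φ(-0.014) ≈ 0.494

Effect size d = 0.43 is small by Cohen's convention (0.2/0.5/0.8).

Threshold: power ≥ 0.80 is conventionally adequate.
Power ≈ 0.49 → the study is underpowered (power < 0.80).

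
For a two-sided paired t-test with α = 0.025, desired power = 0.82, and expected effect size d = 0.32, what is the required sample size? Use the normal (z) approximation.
n = 98 pairs

Sample size formula (paired t-test, normal approximation):
n = ((z_{α/2} + z_β) / d)²

z_{α/2} = 2.241 (for α = 0.025, two-sided)
z_β = 0.915 (for power = 0.82)
d = 0.32

n = ((2.241 + 0.915) / 0.32)²
n = (9.863)²
n ≈ 97.28
Round up to the next whole number: n = 98 pairs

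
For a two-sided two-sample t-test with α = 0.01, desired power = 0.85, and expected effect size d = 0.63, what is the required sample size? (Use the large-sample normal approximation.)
n = 66 per group

Sample size formula (two-sample t-test, normal approximation):
n = 2 · ((z_{α/2} + z_β) / d)²

z_{α/2} = 2.576 (for α = 0.01, two-sided)
z_β = 1.036 (for power = 0.85)
d = 0.63

n = 2 · ((2.576 + 1.036) / 0.63)²
n = 2 · (5.733)²
n ≈ 65.73
Round up to the next whole number: n = 66 per group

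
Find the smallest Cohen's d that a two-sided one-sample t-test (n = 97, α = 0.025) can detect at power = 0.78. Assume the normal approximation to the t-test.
d ≈ 0.31

Minimum detectable effect (one-sample t-test, normal approximation):
d = (z_{α/2} + z_β) / √n
d = (2.241 + 0.772) / √97
d = 3.014 / 9.849
d ≈ 0.31

By Cohen's convention (0.2 small / 0.5 medium / 0.8 large): small effect.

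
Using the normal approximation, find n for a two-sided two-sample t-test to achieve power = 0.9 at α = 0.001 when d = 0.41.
n = 249 per group

Sample size formula (two-sample t-test, normal approximation):
n = 2 · ((z_{α/2} + z_β) / d)²

z_{α/2} = 3.291 (for α = 0.001, two-sided)
z_β = 1.282 (for power = 0.9)
d = 0.41

n = 2 · ((3.291 + 1.282) / 0.41)²
n = 2 · (11.154)²
n ≈ 248.82
Round up to the next whole number: n = 249 per group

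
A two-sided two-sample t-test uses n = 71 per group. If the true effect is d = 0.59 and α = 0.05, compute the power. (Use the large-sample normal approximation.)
Power ≈ 0.94

Power calculation (two-sample t-test, normal approximation):
z_β = d · √(n/2) - z_{α/2}
z_β = 0.59 · √(71/2) - 1.960
z_β = 0.59 · 5.958 - 1.960
z_β = 1.555

Power = Φ(z_β) = Φ(1.555) ≈ 0.940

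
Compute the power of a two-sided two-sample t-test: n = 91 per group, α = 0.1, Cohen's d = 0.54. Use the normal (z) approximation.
Power ≈ 0.98

Power calculation (two-sample t-test, normal approximation):
z_β = d · √(n/2) - z_{α/2}
z_β = 0.54 · √(91/2) - 1.645
z_β = 0.54 · 6.745 - 1.645
z_β = 1.998

Power = Φ(z_β) = Φ(1.998) ≈ 0.977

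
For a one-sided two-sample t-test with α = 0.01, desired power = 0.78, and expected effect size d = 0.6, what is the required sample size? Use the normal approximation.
n = 54 per group

Sample size formula (two-sample t-test, normal approximation):
n = 2 · ((z_α + z_β) / d)²

z_α = 2.326 (for α = 0.01, one-sided)
z_β = 0.772 (for power = 0.78)
d = 0.6

n = 2 · ((2.326 + 0.772) / 0.6)²
n = 2 · (5.163)²
n ≈ 53.31
Round up to the next whole number: n = 54 per group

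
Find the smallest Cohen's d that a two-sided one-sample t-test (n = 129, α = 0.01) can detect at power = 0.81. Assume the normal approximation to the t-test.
d ≈ 0.30

Minimum detectable effect (one-sample t-test, normal approximation):
d = (z_{α/2} + z_β) / √n
d = (2.576 + 0.878) / √129
d = 3.454 / 11.358
d ≈ 0.30

By Cohen's convention (0.2 small / 0.5 medium / 0.8 large): small effect.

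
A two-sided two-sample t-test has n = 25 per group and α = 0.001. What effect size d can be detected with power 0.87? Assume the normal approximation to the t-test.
d ≈ 1.25

Minimum detectable effect (two-sample t-test, normal approximation):
d = (z_{α/2} + z_β) / √(n/2)
d = (3.291 + 1.126) / √(25/2)
d = 4.417 / 3.536
d ≈ 1.25

By Cohen's convention (0.2 small / 0.5 medium / 0.8 large): large effect.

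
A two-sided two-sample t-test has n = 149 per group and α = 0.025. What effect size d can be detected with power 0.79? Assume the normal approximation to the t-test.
d ≈ 0.35

Minimum detectable effect (two-sample t-test, normal approximation):
d = (z_{α/2} + z_β) / √(n/2)
d = (2.241 + 0.806) / √(149/2)
d = 3.048 / 8.631
d ≈ 0.35

By Cohen's convention (0.2 small / 0.5 medium / 0.8 large): small effect.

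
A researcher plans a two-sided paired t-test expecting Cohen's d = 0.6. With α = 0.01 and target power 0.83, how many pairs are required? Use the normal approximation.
n = 35 pairs

Sample size formula (paired t-test, normal approximation):
n = ((z_{α/2} + z_β) / d)²

z_{α/2} = 2.576 (for α = 0.01, two-sided)
z_β = 0.954 (for power = 0.83)
d = 0.6

n = ((2.576 + 0.954) / 0.6)²
n = (5.883)²
n ≈ 34.61
Round up to the next whole number: n = 35 pairs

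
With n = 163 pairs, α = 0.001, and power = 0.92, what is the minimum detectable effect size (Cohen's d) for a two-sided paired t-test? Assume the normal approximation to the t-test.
d ≈ 0.37

Minimum detectable effect (paired t-test, normal approximation):
d = (z_{α/2} + z_β) / √n
d = (3.291 + 1.405) / √163
d = 4.696 / 12.767
d ≈ 0.37

By Cohen's convention (0.2 small / 0.5 medium / 0.8 large): small effect.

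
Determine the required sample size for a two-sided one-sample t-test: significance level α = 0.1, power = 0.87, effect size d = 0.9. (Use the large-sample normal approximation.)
n = 10

Sample size formula (one-sample t-test, normal approximation):
n = ((z_{α/2} + z_β) / d)²

z_{α/2} = 1.645 (for α = 0.1, two-sided)
z_β = 1.126 (for power = 0.87)
d = 0.9

n = ((1.645 + 1.126) / 0.9)²
n = (3.079)²
n ≈ 9.48
Round up to the next whole number: n = 10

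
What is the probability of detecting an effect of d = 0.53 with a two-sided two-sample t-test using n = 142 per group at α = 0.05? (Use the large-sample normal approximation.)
Power ≈ 0.99

Power calculation (two-sample t-test, normal approximation):
z_β = d · √(n/2) - z_{α/2}
z_β = 0.53 · √(142/2) - 1.960
z_β = 0.53 · 8.426 - 1.960
z_β = 2.506

Power = Φ(z_β) = Φ(2.506) ≈ 0.994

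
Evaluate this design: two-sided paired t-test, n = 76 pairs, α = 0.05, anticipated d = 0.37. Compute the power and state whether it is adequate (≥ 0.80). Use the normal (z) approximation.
Power ≈ 0.90; the study is adequately powered (power ≥ 0.80)

Power calculation (paired t-test, normal approximation):
z_β = d · √n - z_{α/2}
z_β = 0.37 · √76 - 1.960
z_β = 0.37 · 8.718 - 1.960
z_β = 1.266

Power = Φ(z_β) = Φ(1.266) ≈ 0.897

Effect size d = 0.37 is small by Cohen's convention (0.2/0.5/0.8).

Threshold: power ≥ 0.80 is conventionally adequate.
Power ≈ 0.90 → the study is adequately powered (power ≥ 0.80).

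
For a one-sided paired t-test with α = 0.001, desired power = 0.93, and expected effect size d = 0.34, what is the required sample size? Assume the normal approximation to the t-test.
n = 181 pairs

Sample size formula (paired t-test, normal approximation):
n = ((z_α + z_β) / d)²

z_α = 3.090 (for α = 0.001, one-sided)
z_β = 1.476 (for power = 0.93)
d = 0.34

n = ((3.090 + 1.476) / 0.34)²
n = (13.429)²
n ≈ 180.34
Round up to the next whole number: n = 181 pairs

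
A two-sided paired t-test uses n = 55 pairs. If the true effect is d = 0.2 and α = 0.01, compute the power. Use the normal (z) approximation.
Power ≈ 0.14

Power calculation (paired t-test, normal approximation):
z_β = d · √n - z_{α/2}
z_β = 0.2 · √55 - 2.576
z_β = 0.2 · 7.416 - 2.576
z_β = -1.093

Power = Φ(z_β) = Φ(-1.093) ≈ 0.137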